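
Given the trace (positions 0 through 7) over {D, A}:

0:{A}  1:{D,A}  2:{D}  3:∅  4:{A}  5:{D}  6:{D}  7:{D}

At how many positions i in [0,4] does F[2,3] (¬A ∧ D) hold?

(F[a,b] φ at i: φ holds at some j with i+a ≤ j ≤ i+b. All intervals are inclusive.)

4

Evaluate at each i in [0,4]:
  i=0: ✓ (witness j=2)
  i=1: ✗ (none in [3,4])
  i=2: ✓ (witness j=5)
  i=3: ✓ (witness j=5)
  i=4: ✓ (witness j=6)
Positions where it holds: {0, 2, 3, 4} → 4.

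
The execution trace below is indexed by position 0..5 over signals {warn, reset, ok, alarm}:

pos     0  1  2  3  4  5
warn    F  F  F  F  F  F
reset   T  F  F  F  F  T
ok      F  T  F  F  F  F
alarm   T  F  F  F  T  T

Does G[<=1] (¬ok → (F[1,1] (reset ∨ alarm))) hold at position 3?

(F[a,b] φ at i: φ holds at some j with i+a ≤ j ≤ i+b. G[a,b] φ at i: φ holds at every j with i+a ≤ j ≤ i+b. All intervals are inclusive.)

Check (¬ok → (F[1,1] (reset ∨ alarm))) at every j in [3,4]:
  j=3: antecedent true; consequent holds (witness at 4) → ✓
  j=4: antecedent true; consequent holds (witness at 5) → ✓
All positions satisfy it → formula holds.

True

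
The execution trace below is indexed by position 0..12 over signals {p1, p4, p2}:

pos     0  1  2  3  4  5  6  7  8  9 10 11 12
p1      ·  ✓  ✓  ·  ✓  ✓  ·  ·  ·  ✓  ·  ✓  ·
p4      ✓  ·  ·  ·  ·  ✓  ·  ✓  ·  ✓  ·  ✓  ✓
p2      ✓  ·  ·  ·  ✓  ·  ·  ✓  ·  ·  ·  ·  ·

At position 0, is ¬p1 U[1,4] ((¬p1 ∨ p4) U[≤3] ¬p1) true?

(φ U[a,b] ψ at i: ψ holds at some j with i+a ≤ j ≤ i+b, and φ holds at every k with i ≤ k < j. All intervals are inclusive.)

False

Need some j in [1,4] with ((¬p1 ∨ p4) U[≤3] ¬p1), and ¬p1 at every k in [0,j-1].
  j=1: ((¬p1 ∨ p4) U[≤3] ¬p1) — fails.
  j=2: ((¬p1 ∨ p4) U[≤3] ¬p1) — fails.
  j=3: ((¬p1 ∨ p4) U[≤3] ¬p1) holds, but ¬p1 fails at k=1 → not this j.
  j=4: ((¬p1 ∨ p4) U[≤3] ¬p1) — fails.
No j in the window works → until fails.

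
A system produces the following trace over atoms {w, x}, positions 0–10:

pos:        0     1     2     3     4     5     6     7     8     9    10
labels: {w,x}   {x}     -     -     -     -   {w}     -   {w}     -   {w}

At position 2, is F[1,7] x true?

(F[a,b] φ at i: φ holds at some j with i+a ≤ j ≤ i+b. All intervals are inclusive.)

Check x at each j in [3,9]:
  j=3: false
  j=4: false
  j=5: false
  j=6: false
  j=7: false
  j=8: false
  j=9: false
No position in the window satisfies it → formula fails.

Does not hold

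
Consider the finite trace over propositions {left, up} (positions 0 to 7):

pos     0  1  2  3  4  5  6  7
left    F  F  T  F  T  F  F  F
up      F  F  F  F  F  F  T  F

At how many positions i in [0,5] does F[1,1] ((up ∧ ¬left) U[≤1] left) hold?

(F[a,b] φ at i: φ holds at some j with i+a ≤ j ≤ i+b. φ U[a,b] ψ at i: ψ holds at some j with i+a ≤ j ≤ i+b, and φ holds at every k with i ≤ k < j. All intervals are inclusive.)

Evaluate at each i in [0,5]:
  i=0: ✗ (none in [1,1])
  i=1: ✓ (witness j=2)
  i=2: ✗ (none in [3,3])
  i=3: ✓ (witness j=4)
  i=4: ✗ (none in [5,5])
  i=5: ✗ (none in [6,6])
Positions where it holds: {1, 3} → 2.

2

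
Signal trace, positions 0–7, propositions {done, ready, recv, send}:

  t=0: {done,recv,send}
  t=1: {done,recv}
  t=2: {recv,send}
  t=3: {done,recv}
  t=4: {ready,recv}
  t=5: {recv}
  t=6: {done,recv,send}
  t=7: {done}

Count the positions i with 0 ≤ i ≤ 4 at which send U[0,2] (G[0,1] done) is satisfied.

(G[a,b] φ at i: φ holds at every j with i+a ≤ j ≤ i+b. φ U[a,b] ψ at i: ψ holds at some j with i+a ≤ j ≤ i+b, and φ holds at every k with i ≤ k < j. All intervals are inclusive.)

Evaluate at each i in [0,4]:
  i=0: ✓ (rhs at j=0)
  i=1: ✗ (no rhs in [1,3])
  i=2: ✗ (no rhs in [2,4])
  i=3: ✗ (no rhs in [3,5])
  i=4: ✗ (lhs fails at k=4 before rhs at j=6)
Positions where it holds: {0} → 1.

1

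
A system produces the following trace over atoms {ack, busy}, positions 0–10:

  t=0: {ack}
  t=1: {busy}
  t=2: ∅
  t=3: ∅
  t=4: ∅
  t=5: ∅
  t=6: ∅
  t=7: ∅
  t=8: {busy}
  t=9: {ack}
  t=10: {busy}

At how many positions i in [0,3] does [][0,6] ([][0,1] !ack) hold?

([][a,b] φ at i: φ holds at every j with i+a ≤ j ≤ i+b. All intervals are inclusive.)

Evaluate at each i in [0,3]:
  i=0: ✗ (fails at j=0)
  i=1: ✓ (all of [1,7])
  i=2: ✗ (fails at j=8)
  i=3: ✗ (fails at j=8)
Positions where it holds: {1} → 1.

1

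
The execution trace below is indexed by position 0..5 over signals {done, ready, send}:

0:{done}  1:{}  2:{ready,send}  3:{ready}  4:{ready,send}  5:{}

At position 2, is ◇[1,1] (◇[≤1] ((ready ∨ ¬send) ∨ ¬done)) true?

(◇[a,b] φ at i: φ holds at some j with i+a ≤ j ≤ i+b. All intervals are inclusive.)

Check ◇[≤1] ((ready ∨ ¬send) ∨ ¬done) at each j in [3,3]:
  j=3: holds (witness at 3)
Found at j=3 → formula holds.

True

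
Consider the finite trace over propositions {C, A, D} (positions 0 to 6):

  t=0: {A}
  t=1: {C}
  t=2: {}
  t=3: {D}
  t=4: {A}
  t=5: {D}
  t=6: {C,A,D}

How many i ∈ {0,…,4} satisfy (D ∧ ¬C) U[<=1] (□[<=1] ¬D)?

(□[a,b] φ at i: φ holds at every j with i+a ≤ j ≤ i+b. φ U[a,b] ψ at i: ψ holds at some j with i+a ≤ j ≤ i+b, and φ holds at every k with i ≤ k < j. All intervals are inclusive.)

Evaluate at each i in [0,4]:
  i=0: ✓ (rhs at j=0)
  i=1: ✓ (rhs at j=1)
  i=2: ✗ (no rhs in [2,3])
  i=3: ✗ (no rhs in [3,4])
  i=4: ✗ (no rhs in [4,5])
Positions where it holds: {0, 1} → 2.

2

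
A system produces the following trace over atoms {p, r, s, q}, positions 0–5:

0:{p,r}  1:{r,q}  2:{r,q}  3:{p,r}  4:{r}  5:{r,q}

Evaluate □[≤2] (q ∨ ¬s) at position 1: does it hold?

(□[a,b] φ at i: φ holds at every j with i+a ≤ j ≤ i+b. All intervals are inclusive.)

Holds

Check (q ∨ ¬s) at every j in [1,3]:
  j=1: true
  j=2: true
  j=3: true
All positions satisfy it → formula holds.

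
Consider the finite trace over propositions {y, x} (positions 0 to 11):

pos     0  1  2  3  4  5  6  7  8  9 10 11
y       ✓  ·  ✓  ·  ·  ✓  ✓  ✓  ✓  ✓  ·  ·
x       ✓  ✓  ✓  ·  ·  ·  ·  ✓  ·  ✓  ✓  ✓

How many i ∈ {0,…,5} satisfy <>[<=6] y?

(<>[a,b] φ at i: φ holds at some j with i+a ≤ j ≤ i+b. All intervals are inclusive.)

6

Evaluate at each i in [0,5]:
  i=0: ✓ (witness j=0)
  i=1: ✓ (witness j=2)
  i=2: ✓ (witness j=2)
  i=3: ✓ (witness j=5)
  i=4: ✓ (witness j=5)
  i=5: ✓ (witness j=5)
Positions where it holds: {0, 1, 2, 3, 4, 5} → 6.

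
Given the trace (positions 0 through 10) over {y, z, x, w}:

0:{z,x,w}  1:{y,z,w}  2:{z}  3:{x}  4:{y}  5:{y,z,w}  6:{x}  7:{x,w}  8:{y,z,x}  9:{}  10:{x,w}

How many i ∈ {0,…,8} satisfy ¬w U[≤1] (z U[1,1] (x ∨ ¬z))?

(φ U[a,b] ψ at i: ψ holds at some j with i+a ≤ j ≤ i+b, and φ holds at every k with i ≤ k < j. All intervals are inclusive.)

Evaluate at each i in [0,8]:
  i=0: ✗ (no rhs in [0,1])
  i=1: ✗ (lhs fails at k=1 before rhs at j=2)
  i=2: ✓ (rhs at j=2)
  i=3: ✗ (no rhs in [3,4])
  i=4: ✓ (rhs at j=5; lhs holds on [4,4])
  i=5: ✓ (rhs at j=5)
  i=6: ✗ (no rhs in [6,7])
  i=7: ✗ (lhs fails at k=7 before rhs at j=8)
  i=8: ✓ (rhs at j=8)
Positions where it holds: {2, 4, 5, 8} → 4.

4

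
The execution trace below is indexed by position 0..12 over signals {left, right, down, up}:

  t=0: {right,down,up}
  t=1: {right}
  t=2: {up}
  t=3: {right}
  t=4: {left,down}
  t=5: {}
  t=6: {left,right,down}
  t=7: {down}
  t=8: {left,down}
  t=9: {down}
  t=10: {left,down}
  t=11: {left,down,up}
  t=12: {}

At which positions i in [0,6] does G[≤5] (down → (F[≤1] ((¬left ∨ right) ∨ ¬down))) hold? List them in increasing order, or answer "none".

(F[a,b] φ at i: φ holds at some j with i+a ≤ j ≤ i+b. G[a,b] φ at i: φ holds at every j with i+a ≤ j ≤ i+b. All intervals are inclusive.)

Evaluate at each i in [0,6]:
  i=0: ✓ (all of [0,5])
  i=1: ✓ (all of [1,6])
  i=2: ✓ (all of [2,7])
  i=3: ✓ (all of [3,8])
  i=4: ✓ (all of [4,9])
  i=5: ✗ (fails at j=10)
  i=6: ✗ (fails at j=10)

0, 1, 2, 3, 4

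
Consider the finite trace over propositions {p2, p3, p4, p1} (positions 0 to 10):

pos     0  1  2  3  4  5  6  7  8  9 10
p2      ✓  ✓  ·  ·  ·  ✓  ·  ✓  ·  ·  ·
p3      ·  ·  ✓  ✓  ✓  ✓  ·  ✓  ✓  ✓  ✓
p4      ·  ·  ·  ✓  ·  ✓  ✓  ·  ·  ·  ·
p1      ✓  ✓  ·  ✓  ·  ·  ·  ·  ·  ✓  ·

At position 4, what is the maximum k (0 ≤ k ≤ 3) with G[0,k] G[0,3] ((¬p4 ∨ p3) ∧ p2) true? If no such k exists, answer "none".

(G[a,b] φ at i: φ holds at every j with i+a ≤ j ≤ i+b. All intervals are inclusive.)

none

G[0,3] ((¬p4 ∨ p3) ∧ p2) must hold from j=4 onward; find where it first fails.
  j=4: fails → no k works.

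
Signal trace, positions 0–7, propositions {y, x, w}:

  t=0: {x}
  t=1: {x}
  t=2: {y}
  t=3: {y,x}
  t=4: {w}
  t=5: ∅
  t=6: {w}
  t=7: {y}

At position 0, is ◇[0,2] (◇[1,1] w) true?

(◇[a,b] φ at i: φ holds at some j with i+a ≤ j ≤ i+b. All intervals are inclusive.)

False

Check ◇[1,1] w at each j in [0,2]:
  j=0: fails (none in [1,1])
  j=1: fails (none in [2,2])
  j=2: fails (none in [3,3])
No position in the window satisfies it → formula fails.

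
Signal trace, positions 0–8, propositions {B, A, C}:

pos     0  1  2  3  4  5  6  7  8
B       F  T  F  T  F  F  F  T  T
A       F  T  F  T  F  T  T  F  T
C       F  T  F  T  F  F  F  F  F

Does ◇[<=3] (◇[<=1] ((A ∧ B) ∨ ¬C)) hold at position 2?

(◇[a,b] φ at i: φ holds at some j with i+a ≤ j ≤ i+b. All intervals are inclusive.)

Yes

Check ◇[<=1] ((A ∧ B) ∨ ¬C) at each j in [2,5]:
  j=2: holds (witness at 2)
  j=3: holds (witness at 3)
  j=4: holds (witness at 4)
  j=5: holds (witness at 5)
Found at j=2 → formula holds.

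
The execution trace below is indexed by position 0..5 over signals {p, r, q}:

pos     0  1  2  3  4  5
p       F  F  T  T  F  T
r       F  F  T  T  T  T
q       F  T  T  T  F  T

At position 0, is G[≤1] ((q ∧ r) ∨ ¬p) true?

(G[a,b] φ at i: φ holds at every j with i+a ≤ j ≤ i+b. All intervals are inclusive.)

Yes

Check ((q ∧ r) ∨ ¬p) at every j in [0,1]:
  j=0: true
  j=1: true
All positions satisfy it → formula holds.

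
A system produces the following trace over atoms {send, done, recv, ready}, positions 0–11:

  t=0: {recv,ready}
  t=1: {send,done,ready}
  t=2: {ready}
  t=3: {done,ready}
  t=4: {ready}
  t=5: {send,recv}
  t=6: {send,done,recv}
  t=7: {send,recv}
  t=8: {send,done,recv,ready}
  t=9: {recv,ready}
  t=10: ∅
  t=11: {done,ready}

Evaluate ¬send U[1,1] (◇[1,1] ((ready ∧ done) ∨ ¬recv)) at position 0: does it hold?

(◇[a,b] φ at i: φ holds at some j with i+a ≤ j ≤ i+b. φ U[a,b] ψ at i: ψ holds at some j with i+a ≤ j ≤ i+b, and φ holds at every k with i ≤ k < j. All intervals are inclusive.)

Need some j in [1,1] with ◇[1,1] ((ready ∧ done) ∨ ¬recv), and ¬send at every k in [0,j-1].
  j=1: ◇[1,1] ((ready ∧ done) ∨ ¬recv) holds; ¬send holds at every k in [0,0] → satisfied.

Yes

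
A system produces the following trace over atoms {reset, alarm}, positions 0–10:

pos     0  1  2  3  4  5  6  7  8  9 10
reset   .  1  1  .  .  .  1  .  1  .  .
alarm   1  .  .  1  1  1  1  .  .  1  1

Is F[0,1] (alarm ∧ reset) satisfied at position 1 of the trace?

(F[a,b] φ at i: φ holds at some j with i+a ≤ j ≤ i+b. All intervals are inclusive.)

No

Check (alarm ∧ reset) at each j in [1,2]:
  j=1: false
  j=2: false
No position in the window satisfies it → formula fails.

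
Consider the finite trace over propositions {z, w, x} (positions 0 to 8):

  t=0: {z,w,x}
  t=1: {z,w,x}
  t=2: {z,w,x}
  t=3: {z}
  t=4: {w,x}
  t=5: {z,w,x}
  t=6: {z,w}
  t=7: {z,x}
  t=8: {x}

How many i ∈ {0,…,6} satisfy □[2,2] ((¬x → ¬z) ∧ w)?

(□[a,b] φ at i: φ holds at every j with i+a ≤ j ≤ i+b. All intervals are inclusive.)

Evaluate at each i in [0,6]:
  i=0: ✓ (all of [2,2])
  i=1: ✗ (fails at j=3)
  i=2: ✓ (all of [4,4])
  i=3: ✓ (all of [5,5])
  i=4: ✗ (fails at j=6)
  i=5: ✗ (fails at j=7)
  i=6: ✗ (fails at j=8)
Positions where it holds: {0, 2, 3} → 3.

3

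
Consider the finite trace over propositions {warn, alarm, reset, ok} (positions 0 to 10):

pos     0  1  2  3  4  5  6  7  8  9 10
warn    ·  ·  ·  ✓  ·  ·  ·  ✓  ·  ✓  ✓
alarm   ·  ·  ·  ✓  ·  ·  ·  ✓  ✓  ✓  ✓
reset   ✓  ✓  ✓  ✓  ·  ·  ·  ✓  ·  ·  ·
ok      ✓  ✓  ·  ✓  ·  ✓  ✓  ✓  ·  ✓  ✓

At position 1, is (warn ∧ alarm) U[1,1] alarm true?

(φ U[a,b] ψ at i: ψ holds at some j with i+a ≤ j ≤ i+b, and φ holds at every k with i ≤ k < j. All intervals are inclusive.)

No

Need some j in [2,2] with alarm, and (warn ∧ alarm) at every k in [1,j-1].
  j=2: alarm false.
No j in the window works → until fails.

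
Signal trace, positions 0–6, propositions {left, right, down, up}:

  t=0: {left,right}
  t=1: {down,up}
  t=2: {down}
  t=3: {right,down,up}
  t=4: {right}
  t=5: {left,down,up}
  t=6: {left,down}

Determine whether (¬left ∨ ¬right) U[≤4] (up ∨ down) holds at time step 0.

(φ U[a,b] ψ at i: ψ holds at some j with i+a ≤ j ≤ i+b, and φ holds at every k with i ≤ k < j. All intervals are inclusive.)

False

Need some j in [0,4] with (up ∨ down), and (¬left ∨ ¬right) at every k in [0,j-1].
  j=0: (up ∨ down) false.
  j=1: (up ∨ down) holds, but (¬left ∨ ¬right) fails at k=0 → not this j.
  j=2: (up ∨ down) holds, but (¬left ∨ ¬right) fails at k=0 → not this j.
  j=3: (up ∨ down) holds, but (¬left ∨ ¬right) fails at k=0 → not this j.
  j=4: (up ∨ down) false.
No j in the window works → until fails.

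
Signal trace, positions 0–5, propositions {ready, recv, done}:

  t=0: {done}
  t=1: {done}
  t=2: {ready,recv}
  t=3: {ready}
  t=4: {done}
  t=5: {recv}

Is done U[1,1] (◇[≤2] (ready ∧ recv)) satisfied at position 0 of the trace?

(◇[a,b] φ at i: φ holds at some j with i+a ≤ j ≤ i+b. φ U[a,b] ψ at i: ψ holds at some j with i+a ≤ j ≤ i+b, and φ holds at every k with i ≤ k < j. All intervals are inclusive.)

True

Need some j in [1,1] with ◇[≤2] (ready ∧ recv), and done at every k in [0,j-1].
  j=1: ◇[≤2] (ready ∧ recv) holds; done holds at every k in [0,0] → satisfied.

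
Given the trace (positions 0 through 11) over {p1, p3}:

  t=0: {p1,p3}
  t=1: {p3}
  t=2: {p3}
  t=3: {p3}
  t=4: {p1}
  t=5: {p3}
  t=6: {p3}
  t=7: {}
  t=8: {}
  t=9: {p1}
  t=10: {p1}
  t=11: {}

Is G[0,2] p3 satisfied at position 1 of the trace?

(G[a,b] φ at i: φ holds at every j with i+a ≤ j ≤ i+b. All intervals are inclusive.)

Yes

Check p3 at every j in [1,3]:
  j=1: true
  j=2: true
  j=3: true
All positions satisfy it → formula holds.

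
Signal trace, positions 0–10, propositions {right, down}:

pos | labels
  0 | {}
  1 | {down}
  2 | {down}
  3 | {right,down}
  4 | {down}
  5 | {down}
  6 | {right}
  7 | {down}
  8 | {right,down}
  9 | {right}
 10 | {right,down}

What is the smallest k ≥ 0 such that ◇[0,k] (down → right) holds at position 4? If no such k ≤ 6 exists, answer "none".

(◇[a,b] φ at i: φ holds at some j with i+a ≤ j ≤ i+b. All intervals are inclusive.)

2

Scan j = 4,5,… for (down → right):
  j=4: fails
  j=5: fails
  j=6: holds
First hit at j=6, so smallest k = 6-4 = 2.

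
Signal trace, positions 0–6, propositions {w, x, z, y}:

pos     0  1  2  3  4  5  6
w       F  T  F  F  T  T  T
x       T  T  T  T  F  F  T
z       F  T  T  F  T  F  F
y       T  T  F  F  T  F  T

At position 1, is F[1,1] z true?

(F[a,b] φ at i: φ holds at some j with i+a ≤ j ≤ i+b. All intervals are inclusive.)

True

Check z at each j in [2,2]:
  j=2: true
Found at j=2 → formula holds.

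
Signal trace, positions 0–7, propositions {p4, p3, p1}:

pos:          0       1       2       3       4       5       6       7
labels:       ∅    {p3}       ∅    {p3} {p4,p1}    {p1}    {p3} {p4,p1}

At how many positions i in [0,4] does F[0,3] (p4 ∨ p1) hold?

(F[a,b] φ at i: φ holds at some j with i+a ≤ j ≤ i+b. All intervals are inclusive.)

4

Evaluate at each i in [0,4]:
  i=0: ✗ (none in [0,3])
  i=1: ✓ (witness j=4)
  i=2: ✓ (witness j=4)
  i=3: ✓ (witness j=4)
  i=4: ✓ (witness j=4)
Positions where it holds: {1, 2, 3, 4} → 4.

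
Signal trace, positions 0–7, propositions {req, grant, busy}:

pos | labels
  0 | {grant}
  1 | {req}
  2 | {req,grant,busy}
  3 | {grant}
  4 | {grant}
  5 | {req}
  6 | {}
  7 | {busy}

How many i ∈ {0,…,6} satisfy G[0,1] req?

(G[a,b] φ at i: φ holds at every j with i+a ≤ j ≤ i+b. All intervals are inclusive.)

1

Evaluate at each i in [0,6]:
  i=0: ✗ (fails at j=0)
  i=1: ✓ (all of [1,2])
  i=2: ✗ (fails at j=3)
  i=3: ✗ (fails at j=3)
  i=4: ✗ (fails at j=4)
  i=5: ✗ (fails at j=6)
  i=6: ✗ (fails at j=6)
Positions where it holds: {1} → 1.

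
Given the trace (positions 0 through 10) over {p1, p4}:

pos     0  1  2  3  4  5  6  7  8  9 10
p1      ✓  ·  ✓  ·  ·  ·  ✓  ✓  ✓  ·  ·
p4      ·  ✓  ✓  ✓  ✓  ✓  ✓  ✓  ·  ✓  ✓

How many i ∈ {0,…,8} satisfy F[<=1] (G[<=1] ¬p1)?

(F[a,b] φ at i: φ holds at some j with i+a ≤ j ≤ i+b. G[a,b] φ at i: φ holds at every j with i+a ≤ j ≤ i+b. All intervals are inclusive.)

Evaluate at each i in [0,8]:
  i=0: ✗ (none in [0,1])
  i=1: ✗ (none in [1,2])
  i=2: ✓ (witness j=3)
  i=3: ✓ (witness j=3)
  i=4: ✓ (witness j=4)
  i=5: ✗ (none in [5,6])
  i=6: ✗ (none in [6,7])
  i=7: ✗ (none in [7,8])
  i=8: ✓ (witness j=9)
Positions where it holds: {2, 3, 4, 8} → 4.

4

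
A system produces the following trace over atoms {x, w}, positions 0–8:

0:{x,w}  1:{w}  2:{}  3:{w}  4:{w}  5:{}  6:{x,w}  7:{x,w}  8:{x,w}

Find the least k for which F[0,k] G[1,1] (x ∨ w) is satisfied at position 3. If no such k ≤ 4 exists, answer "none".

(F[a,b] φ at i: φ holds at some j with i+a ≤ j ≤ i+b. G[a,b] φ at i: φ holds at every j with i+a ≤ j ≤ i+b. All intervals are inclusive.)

Scan j = 3,4,… for G[1,1] (x ∨ w):
  j=3: holds
First hit at j=3, so smallest k = 3-3 = 0.

0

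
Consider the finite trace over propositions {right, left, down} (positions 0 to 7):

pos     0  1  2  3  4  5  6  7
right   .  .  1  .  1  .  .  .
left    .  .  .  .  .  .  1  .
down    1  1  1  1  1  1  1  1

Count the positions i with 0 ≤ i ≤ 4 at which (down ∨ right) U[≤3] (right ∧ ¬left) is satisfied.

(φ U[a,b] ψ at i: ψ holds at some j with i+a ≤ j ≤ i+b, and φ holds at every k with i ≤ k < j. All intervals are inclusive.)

5

Evaluate at each i in [0,4]:
  i=0: ✓ (rhs at j=2; lhs holds on [0,1])
  i=1: ✓ (rhs at j=2; lhs holds on [1,1])
  i=2: ✓ (rhs at j=2)
  i=3: ✓ (rhs at j=4; lhs holds on [3,3])
  i=4: ✓ (rhs at j=4)
Positions where it holds: {0, 1, 2, 3, 4} → 5.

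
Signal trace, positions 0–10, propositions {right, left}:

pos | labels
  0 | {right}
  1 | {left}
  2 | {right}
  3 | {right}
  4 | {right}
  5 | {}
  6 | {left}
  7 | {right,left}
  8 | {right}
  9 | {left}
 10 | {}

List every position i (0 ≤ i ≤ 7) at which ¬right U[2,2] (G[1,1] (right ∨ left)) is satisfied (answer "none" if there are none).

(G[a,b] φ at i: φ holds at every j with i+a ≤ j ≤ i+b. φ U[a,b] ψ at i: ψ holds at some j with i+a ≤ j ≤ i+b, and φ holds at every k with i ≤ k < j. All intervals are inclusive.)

Evaluate at each i in [0,7]:
  i=0: ✗ (lhs fails at k=0 before rhs at j=2)
  i=1: ✗ (lhs fails at k=2 before rhs at j=3)
  i=2: ✗ (no rhs in [4,4])
  i=3: ✗ (lhs fails at k=3 before rhs at j=5)
  i=4: ✗ (lhs fails at k=4 before rhs at j=6)
  i=5: ✓ (rhs at j=7; lhs holds on [5,6])
  i=6: ✗ (lhs fails at k=7 before rhs at j=8)
  i=7: ✗ (no rhs in [9,9])

5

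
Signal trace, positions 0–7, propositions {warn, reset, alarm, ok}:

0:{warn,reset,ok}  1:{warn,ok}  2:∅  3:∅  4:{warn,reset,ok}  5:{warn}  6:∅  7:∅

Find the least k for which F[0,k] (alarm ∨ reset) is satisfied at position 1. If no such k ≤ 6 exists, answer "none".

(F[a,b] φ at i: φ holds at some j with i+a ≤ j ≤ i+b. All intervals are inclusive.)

3

Scan j = 1,2,… for (alarm ∨ reset):
  j=1: fails
  j=2: fails
  j=3: fails
  j=4: holds
First hit at j=4, so smallest k = 4-1 = 3.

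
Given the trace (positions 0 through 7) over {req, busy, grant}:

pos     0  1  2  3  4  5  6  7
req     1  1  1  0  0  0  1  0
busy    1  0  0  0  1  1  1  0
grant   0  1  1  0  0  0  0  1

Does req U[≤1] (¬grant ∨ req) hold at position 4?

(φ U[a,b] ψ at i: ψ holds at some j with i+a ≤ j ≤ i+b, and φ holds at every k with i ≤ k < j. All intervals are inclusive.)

Need some j in [4,5] with (¬grant ∨ req), and req at every k in [4,j-1].
  j=4: (¬grant ∨ req) holds; no prefix to check → satisfied.

Yes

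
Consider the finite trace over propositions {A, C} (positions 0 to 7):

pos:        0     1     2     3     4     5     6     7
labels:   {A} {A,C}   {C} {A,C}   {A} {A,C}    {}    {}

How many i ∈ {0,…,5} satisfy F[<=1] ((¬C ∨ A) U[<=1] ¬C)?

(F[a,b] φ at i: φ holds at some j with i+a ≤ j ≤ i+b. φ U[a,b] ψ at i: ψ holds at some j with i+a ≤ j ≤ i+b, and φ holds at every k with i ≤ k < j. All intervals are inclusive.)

5

Evaluate at each i in [0,5]:
  i=0: ✓ (witness j=0)
  i=1: ✗ (none in [1,2])
  i=2: ✓ (witness j=3)
  i=3: ✓ (witness j=3)
  i=4: ✓ (witness j=4)
  i=5: ✓ (witness j=5)
Positions where it holds: {0, 2, 3, 4, 5} → 5.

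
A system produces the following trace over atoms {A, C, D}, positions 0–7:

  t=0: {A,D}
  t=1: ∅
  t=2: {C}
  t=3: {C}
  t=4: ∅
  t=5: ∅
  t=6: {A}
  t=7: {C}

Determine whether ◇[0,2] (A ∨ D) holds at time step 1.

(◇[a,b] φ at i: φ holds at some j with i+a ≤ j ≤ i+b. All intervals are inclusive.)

False

Check (A ∨ D) at each j in [1,3]:
  j=1: false
  j=2: false
  j=3: false
No position in the window satisfies it → formula fails.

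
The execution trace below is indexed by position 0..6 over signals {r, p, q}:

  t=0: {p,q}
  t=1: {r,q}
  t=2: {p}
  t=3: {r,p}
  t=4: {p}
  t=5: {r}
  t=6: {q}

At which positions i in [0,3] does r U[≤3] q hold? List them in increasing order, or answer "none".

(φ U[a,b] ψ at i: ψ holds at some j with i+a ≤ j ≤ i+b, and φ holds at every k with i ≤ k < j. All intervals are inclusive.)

0, 1

Evaluate at each i in [0,3]:
  i=0: ✓ (rhs at j=0)
  i=1: ✓ (rhs at j=1)
  i=2: ✗ (no rhs in [2,5])
  i=3: ✗ (lhs fails at k=4 before rhs at j=6)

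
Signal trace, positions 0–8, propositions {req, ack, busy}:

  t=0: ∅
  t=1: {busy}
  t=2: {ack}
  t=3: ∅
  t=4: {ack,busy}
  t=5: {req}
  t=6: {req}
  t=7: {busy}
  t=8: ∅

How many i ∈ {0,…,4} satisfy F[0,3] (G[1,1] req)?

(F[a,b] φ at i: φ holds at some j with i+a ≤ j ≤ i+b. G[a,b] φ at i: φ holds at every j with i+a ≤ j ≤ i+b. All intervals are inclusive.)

4

Evaluate at each i in [0,4]:
  i=0: ✗ (none in [0,3])
  i=1: ✓ (witness j=4)
  i=2: ✓ (witness j=4)
  i=3: ✓ (witness j=4)
  i=4: ✓ (witness j=4)
Positions where it holds: {1, 2, 3, 4} → 4.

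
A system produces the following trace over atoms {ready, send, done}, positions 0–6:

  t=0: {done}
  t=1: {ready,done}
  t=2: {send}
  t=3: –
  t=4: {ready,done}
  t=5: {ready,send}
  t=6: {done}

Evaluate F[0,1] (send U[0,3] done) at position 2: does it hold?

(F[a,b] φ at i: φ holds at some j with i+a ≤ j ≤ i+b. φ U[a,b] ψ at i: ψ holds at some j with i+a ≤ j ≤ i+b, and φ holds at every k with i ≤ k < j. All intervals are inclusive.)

Does not hold

Check (send U[0,3] done) at each j in [2,3]:
  j=2: fails
  j=3: fails
No position in the window satisfies it → formula fails.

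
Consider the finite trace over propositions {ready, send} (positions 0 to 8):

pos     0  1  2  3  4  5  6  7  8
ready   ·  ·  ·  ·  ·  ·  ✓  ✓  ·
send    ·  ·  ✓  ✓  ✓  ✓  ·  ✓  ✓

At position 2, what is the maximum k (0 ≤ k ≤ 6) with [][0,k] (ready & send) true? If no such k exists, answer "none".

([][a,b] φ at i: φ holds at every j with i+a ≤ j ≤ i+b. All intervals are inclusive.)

none

(ready & send) must hold from j=2 onward; find where it first fails.
  j=2: fails → no k works.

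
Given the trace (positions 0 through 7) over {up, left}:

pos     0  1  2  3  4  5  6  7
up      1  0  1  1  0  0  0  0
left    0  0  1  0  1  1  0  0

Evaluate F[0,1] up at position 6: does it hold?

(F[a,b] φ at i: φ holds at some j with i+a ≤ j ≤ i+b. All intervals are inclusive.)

False

Check up at each j in [6,7]:
  j=6: false
  j=7: false
No position in the window satisfies it → formula fails.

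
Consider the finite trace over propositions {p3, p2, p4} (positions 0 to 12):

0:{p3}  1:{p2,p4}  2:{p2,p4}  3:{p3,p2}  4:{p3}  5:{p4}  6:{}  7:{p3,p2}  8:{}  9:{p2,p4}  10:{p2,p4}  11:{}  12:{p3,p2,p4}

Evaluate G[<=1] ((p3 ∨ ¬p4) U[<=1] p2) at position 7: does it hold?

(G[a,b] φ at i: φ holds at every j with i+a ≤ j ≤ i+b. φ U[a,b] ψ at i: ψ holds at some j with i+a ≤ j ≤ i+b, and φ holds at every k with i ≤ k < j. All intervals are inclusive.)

Check ((p3 ∨ ¬p4) U[<=1] p2) at every j in [7,8]:
  j=7: holds
  j=8: holds
All positions satisfy it → formula holds.

Yes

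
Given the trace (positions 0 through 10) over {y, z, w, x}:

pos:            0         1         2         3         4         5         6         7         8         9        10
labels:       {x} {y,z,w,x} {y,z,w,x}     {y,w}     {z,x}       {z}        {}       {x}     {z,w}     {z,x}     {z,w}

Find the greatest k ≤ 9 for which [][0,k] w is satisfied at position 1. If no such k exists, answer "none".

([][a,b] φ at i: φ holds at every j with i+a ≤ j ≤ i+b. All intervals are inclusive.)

w must hold from j=1 onward; find where it first fails.
  j=1: holds
  j=2: holds
  j=3: holds
  j=4: fails
Holds on [1,3], so largest k = 2.

2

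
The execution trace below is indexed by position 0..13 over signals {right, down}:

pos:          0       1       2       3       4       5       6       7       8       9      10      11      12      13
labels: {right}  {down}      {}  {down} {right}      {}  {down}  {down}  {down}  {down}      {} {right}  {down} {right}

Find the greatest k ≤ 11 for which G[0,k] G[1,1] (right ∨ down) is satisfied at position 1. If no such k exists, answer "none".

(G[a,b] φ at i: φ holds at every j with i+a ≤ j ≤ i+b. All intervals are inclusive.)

none

G[1,1] (right ∨ down) must hold from j=1 onward; find where it first fails.
  j=1: fails → no k works.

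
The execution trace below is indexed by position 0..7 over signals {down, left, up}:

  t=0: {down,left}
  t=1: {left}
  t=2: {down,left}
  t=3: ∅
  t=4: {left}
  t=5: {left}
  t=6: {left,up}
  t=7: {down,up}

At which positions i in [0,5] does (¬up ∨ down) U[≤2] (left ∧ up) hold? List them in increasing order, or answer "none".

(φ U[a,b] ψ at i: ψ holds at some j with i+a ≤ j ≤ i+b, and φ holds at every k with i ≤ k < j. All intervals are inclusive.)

Evaluate at each i in [0,5]:
  i=0: ✗ (no rhs in [0,2])
  i=1: ✗ (no rhs in [1,3])
  i=2: ✗ (no rhs in [2,4])
  i=3: ✗ (no rhs in [3,5])
  i=4: ✓ (rhs at j=6; lhs holds on [4,5])
  i=5: ✓ (rhs at j=6; lhs holds on [5,5])

4, 5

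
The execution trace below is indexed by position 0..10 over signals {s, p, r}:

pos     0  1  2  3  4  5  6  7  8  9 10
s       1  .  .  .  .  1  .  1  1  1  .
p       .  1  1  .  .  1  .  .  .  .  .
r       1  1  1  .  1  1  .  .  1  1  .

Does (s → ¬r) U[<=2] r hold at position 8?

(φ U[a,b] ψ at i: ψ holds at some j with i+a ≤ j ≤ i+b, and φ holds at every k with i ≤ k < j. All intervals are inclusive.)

Need some j in [8,10] with r, and (s → ¬r) at every k in [8,j-1].
  j=8: r holds; no prefix to check → satisfied.

True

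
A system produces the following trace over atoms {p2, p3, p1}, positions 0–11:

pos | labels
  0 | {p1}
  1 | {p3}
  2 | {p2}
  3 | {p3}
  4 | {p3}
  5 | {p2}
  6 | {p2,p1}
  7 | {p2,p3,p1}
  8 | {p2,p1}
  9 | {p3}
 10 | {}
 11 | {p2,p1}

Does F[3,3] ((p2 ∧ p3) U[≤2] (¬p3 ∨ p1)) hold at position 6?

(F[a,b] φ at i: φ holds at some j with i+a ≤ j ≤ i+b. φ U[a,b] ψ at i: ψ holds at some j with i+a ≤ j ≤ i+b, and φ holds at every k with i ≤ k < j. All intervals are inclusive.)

Check ((p2 ∧ p3) U[≤2] (¬p3 ∨ p1)) at each j in [9,9]:
  j=9: fails
No position in the window satisfies it → formula fails.

Does not hold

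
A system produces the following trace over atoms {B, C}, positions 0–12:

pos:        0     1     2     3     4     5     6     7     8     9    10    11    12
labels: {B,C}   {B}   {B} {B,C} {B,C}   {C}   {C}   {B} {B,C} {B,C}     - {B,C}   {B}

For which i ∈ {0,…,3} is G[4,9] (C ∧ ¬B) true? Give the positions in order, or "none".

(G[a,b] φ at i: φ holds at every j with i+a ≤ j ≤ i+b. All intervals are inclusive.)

Evaluate at each i in [0,3]:
  i=0: ✗ (fails at j=4)
  i=1: ✗ (fails at j=7)
  i=2: ✗ (fails at j=7)
  i=3: ✗ (fails at j=7)

none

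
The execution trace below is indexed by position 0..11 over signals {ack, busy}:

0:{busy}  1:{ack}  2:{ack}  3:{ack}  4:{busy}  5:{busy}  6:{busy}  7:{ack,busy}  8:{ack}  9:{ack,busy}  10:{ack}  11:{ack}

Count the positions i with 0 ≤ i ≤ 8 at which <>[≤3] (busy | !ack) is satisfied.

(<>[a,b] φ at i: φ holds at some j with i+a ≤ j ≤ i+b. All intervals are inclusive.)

9

Evaluate at each i in [0,8]:
  i=0: ✓ (witness j=0)
  i=1: ✓ (witness j=4)
  i=2: ✓ (witness j=4)
  i=3: ✓ (witness j=4)
  i=4: ✓ (witness j=4)
  i=5: ✓ (witness j=5)
  i=6: ✓ (witness j=6)
  i=7: ✓ (witness j=7)
  i=8: ✓ (witness j=9)
Positions where it holds: {0, 1, 2, 3, 4, 5, 6, 7, 8} → 9.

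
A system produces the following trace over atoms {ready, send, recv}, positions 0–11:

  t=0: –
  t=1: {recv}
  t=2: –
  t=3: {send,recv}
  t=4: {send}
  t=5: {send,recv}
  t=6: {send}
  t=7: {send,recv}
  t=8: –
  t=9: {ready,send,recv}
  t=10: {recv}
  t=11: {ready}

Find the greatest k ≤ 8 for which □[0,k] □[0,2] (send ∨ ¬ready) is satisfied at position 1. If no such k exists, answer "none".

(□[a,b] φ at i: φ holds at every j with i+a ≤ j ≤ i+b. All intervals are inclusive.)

□[0,2] (send ∨ ¬ready) must hold from j=1 onward; find where it first fails.
  j=1: holds
  j=2: holds
  j=3: holds
  j=4: holds
  j=5: holds
  j=6: holds
  j=7: holds
  j=8: holds
  j=9: fails
Holds on [1,8], so largest k = 7.

7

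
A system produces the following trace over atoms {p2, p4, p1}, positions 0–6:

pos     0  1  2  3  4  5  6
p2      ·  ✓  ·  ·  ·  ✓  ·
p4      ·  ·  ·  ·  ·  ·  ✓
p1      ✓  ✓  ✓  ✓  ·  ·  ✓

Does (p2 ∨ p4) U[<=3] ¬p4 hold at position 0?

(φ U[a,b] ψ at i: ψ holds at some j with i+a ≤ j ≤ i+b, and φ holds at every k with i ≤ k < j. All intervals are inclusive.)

Yes

Need some j in [0,3] with ¬p4, and (p2 ∨ p4) at every k in [0,j-1].
  j=0: ¬p4 holds; no prefix to check → satisfied.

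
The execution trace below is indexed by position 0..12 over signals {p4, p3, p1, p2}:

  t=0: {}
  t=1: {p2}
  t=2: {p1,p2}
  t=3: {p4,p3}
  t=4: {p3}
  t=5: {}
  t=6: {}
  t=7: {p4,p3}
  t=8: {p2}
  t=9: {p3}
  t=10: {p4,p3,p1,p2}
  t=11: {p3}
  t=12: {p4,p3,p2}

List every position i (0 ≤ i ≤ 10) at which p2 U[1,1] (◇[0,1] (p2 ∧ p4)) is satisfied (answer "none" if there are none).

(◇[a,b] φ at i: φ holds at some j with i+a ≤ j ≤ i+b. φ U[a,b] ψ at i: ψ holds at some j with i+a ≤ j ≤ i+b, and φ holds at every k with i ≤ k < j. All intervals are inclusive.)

8, 10

Evaluate at each i in [0,10]:
  i=0: ✗ (no rhs in [1,1])
  i=1: ✗ (no rhs in [2,2])
  i=2: ✗ (no rhs in [3,3])
  i=3: ✗ (no rhs in [4,4])
  i=4: ✗ (no rhs in [5,5])
  i=5: ✗ (no rhs in [6,6])
  i=6: ✗ (no rhs in [7,7])
  i=7: ✗ (no rhs in [8,8])
  i=8: ✓ (rhs at j=9; lhs holds on [8,8])
  i=9: ✗ (lhs fails at k=9 before rhs at j=10)
  i=10: ✓ (rhs at j=11; lhs holds on [10,10])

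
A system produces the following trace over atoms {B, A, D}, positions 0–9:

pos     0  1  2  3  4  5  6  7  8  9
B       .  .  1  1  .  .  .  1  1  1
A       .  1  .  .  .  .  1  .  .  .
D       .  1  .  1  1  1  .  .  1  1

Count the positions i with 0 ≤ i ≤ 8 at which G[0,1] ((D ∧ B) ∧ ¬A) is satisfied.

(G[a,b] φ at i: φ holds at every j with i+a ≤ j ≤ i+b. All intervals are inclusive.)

Evaluate at each i in [0,8]:
  i=0: ✗ (fails at j=0)
  i=1: ✗ (fails at j=1)
  i=2: ✗ (fails at j=2)
  i=3: ✗ (fails at j=4)
  i=4: ✗ (fails at j=4)
  i=5: ✗ (fails at j=5)
  i=6: ✗ (fails at j=6)
  i=7: ✗ (fails at j=7)
  i=8: ✓ (all of [8,9])
Positions where it holds: {8} → 1.

1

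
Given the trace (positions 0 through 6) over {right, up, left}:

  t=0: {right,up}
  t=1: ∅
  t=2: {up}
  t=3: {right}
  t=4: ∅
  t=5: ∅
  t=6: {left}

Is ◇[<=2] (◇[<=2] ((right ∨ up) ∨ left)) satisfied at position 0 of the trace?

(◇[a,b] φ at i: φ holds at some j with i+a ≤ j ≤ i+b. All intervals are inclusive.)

Yes

Check ◇[<=2] ((right ∨ up) ∨ left) at each j in [0,2]:
  j=0: holds (witness at 0)
  j=1: holds (witness at 2)
  j=2: holds (witness at 2)
Found at j=0 → formula holds.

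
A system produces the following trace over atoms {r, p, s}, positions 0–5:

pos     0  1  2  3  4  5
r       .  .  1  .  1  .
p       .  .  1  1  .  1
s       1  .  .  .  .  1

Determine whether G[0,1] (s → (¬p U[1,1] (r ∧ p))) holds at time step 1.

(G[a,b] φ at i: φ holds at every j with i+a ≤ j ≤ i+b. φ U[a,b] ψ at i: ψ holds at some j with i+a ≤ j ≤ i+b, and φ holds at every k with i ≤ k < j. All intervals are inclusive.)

Check (s → (¬p U[1,1] (r ∧ p))) at every j in [1,2]:
  j=1: antecedent false → ✓
  j=2: antecedent false → ✓
All positions satisfy it → formula holds.

True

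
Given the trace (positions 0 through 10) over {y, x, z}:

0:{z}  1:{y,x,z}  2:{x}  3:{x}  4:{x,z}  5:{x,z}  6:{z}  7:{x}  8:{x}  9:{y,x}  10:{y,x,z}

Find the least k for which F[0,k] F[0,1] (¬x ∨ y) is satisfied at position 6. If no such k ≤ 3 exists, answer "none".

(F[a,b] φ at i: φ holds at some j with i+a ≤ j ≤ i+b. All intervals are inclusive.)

Scan j = 6,7,… for F[0,1] (¬x ∨ y):
  j=6: holds
First hit at j=6, so smallest k = 6-6 = 0.

0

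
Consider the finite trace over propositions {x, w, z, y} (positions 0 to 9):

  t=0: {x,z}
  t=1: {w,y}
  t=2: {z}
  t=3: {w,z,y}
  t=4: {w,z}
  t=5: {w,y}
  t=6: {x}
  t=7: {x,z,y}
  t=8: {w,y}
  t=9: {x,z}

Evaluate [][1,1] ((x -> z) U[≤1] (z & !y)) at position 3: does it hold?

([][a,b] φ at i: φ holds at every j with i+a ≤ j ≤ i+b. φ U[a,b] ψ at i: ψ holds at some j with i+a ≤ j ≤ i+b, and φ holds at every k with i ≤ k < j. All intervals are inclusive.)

Holds

Check ((x -> z) U[≤1] (z & !y)) at every j in [4,4]:
  j=4: holds
All positions satisfy it → formula holds.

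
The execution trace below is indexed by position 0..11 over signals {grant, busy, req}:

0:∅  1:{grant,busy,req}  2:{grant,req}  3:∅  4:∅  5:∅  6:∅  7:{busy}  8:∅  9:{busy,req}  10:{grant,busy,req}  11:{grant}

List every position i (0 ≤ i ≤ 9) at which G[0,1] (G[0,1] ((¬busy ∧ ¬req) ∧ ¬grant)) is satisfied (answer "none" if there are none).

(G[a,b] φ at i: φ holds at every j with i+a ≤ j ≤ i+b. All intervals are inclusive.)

Evaluate at each i in [0,9]:
  i=0: ✗ (fails at j=0)
  i=1: ✗ (fails at j=1)
  i=2: ✗ (fails at j=2)
  i=3: ✓ (all of [3,4])
  i=4: ✓ (all of [4,5])
  i=5: ✗ (fails at j=6)
  i=6: ✗ (fails at j=6)
  i=7: ✗ (fails at j=7)
  i=8: ✗ (fails at j=8)
  i=9: ✗ (fails at j=9)

3, 4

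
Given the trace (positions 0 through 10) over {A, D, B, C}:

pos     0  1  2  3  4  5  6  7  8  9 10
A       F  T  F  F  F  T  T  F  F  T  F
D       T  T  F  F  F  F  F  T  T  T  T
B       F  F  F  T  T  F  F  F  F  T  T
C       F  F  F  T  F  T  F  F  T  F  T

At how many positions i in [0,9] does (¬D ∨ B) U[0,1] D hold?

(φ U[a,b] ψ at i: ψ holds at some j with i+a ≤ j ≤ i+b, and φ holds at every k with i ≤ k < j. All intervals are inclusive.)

Evaluate at each i in [0,9]:
  i=0: ✓ (rhs at j=0)
  i=1: ✓ (rhs at j=1)
  i=2: ✗ (no rhs in [2,3])
  i=3: ✗ (no rhs in [3,4])
  i=4: ✗ (no rhs in [4,5])
  i=5: ✗ (no rhs in [5,6])
  i=6: ✓ (rhs at j=7; lhs holds on [6,6])
  i=7: ✓ (rhs at j=7)
  i=8: ✓ (rhs at j=8)
  i=9: ✓ (rhs at j=9)
Positions where it holds: {0, 1, 6, 7, 8, 9} → 6.

6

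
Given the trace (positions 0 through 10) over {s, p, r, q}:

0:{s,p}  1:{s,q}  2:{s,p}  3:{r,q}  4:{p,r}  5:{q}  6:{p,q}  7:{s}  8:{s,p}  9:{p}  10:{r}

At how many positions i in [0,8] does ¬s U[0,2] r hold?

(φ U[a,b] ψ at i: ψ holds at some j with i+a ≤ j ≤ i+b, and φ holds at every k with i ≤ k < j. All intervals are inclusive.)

Evaluate at each i in [0,8]:
  i=0: ✗ (no rhs in [0,2])
  i=1: ✗ (lhs fails at k=1 before rhs at j=3)
  i=2: ✗ (lhs fails at k=2 before rhs at j=3)
  i=3: ✓ (rhs at j=3)
  i=4: ✓ (rhs at j=4)
  i=5: ✗ (no rhs in [5,7])
  i=6: ✗ (no rhs in [6,8])
  i=7: ✗ (no rhs in [7,9])
  i=8: ✗ (lhs fails at k=8 before rhs at j=10)
Positions where it holds: {3, 4} → 2.

2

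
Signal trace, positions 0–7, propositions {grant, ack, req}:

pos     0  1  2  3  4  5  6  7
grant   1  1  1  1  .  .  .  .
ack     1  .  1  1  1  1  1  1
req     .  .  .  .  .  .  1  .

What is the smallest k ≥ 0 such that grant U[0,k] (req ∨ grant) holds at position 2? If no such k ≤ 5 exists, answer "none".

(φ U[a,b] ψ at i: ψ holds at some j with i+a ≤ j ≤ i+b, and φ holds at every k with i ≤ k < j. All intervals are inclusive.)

Need earliest j ≥ 2 with (req ∨ grant), and grant at every k in [2,j-1].
  j=2: rhs holds (empty prefix). k = 0.

0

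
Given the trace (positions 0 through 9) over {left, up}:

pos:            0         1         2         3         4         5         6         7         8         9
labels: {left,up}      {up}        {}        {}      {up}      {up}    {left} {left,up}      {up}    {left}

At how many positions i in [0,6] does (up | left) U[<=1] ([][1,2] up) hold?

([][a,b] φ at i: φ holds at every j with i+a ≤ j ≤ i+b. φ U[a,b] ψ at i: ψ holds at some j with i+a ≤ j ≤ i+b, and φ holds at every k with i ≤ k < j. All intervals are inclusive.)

3

Evaluate at each i in [0,6]:
  i=0: ✗ (no rhs in [0,1])
  i=1: ✗ (no rhs in [1,2])
  i=2: ✗ (lhs fails at k=2 before rhs at j=3)
  i=3: ✓ (rhs at j=3)
  i=4: ✗ (no rhs in [4,5])
  i=5: ✓ (rhs at j=6; lhs holds on [5,5])
  i=6: ✓ (rhs at j=6)
Positions where it holds: {3, 5, 6} → 3.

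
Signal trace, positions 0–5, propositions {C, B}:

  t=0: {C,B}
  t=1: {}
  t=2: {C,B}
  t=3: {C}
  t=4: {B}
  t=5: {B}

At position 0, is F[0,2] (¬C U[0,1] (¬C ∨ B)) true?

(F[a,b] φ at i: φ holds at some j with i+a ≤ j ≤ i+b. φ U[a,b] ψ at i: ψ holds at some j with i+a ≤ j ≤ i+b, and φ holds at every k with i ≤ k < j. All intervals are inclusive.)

Check (¬C U[0,1] (¬C ∨ B)) at each j in [0,2]:
  j=0: holds
  j=1: holds
  j=2: holds
Found at j=0 → formula holds.

True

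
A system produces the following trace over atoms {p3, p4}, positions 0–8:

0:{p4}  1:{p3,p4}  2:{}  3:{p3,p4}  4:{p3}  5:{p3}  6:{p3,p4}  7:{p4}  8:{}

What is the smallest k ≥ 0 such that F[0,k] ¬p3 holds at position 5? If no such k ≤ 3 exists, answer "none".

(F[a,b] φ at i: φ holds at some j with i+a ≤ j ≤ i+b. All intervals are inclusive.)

Scan j = 5,6,… for ¬p3:
  j=5: fails
  j=6: fails
  j=7: holds
First hit at j=7, so smallest k = 7-5 = 2.

2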